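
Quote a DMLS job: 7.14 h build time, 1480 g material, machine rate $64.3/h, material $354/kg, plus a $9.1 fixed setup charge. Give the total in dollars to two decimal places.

Time charge = 64.3 × 7.14, so $459.102.
Feedstock cost = 354 × 1480/1000, so $523.92.
Total = 459.102 + 523.92 + 9.1 = 992.122 ≈ $992.12.

$992.12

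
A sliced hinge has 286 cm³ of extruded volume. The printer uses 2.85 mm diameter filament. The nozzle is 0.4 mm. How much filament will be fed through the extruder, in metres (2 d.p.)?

Cross-section of 2.85 mm filament: π·(2.85/2)² = 6.3794 mm².
L = 286000 mm³ / 6.3794 mm² = 44831.8 mm, i.e. 44.83 m.

44.83 m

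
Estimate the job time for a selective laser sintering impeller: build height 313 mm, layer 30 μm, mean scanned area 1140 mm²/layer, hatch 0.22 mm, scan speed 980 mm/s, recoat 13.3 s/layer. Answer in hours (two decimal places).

Number of layers: 313 / 0.03 → 10434 (rounded up).
Scan path per layer: 1140 / 0.22 → 5181.8 mm.
Scan time per layer = 5181.8 / 980, so 5.2876 s.
Time per layer: 5.2876 + 13.3 → 18.5876 s.
Total: 10434 × 18.5876 s = 193943.0184 s → 53.87 hours.

53.87 hours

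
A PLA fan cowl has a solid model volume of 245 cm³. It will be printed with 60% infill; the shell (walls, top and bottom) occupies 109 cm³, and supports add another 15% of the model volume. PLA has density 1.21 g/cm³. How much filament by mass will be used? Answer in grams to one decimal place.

275.1 g

Interior volume = 245 − 109, so 136 cm³.
Infill volume: 0.60 × 136 → 81.6 cm³.
Support: 0.15 × 245 → 36.75 cm³.
Total extruded = 109 + 81.6 + 36.75, so 227.35 cm³.
Mass: 227.35 × 1.21 → 275.0935 g.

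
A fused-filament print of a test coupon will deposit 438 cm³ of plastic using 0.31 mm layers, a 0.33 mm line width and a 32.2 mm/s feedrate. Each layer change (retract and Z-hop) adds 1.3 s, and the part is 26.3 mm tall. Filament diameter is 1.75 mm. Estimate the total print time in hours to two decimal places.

36.97 hours

Line area = 0.31 × 0.33 = 0.1023 mm².
Toolpath length = 438 cm³ / 0.1023 mm² = 438000 / 0.1023 = 4281524.9 mm.
Extrusion time = 4281524.9 / 32.2 = 132966.6 s.
Layer count = ceil(26.3 / 0.31) = 85.
Layer-change overhead = 85 × 1.3, so 110.5 s.
Altogether 132966.6 + 110.5 = 133077.1 s, i.e. 36.97 hours.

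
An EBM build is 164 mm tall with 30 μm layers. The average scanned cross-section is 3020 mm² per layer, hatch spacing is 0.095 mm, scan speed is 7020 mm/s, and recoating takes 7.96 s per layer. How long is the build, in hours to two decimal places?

Layers = ⌈164/0.03⌉ = 5467.
Scan path per layer = 3020 / 0.095, so 31789.5 mm.
Scan time per layer: 31789.5 / 7020 → 4.5284 s.
Layer cycle = 4.5284 + 7.96, so 12.4884 s.
5467 layers × 12.4884 s/layer = 68274.0828 s, i.e. 18.97 hours.

18.97 hours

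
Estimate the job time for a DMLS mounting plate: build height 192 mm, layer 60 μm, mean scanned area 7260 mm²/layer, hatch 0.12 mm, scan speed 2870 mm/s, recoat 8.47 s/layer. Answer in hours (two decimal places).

26.27 hours

Layer count = ceil(192 / 0.06) = 3200.
Per-layer scan distance = 7260 / 0.12, so 60500 mm.
Laser time per layer = 60500 / 2870, so 21.0801 s.
Time per layer = 21.0801 + 8.47, so 29.5501 s.
3200 layers × 29.5501 s/layer = 94560.32 s, i.e. 26.27 hours.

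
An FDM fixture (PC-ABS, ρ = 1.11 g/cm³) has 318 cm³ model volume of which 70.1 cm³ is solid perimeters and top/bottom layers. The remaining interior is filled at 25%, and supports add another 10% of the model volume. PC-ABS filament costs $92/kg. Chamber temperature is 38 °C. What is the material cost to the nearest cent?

Interior volume = 318 − 70.1 = 247.9 cm³.
Infill deposited = 0.25 × 247.9 = 61.975 cm³.
Support = 0.10 × 318 = 31.8 cm³.
Deposited volume: 70.1 + 61.975 + 31.8 → 163.875 cm³.
Mass: 163.875 × 1.11 → 181.90125 g.
At $92/kg: 181.90125/1000 × 92 = $16.73.

$16.73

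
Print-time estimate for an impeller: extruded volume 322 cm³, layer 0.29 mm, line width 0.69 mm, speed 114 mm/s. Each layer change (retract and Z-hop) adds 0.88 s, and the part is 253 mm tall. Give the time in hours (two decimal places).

4.13 hours

Bead cross-section = 0.29 × 0.69 = 0.2001 mm².
Path length: 322000 mm³ / 0.2001 mm² → 1609195.4 mm.
Print-move time = 1609195.4 / 114, so 14115.7 s.
Layer count = ceil(253 / 0.29) = 873.
Layer-change overhead = 873 × 0.88, so 768.24 s.
Altogether 14115.7 + 768.24 = 14883.94 s, i.e. 4.13 hours.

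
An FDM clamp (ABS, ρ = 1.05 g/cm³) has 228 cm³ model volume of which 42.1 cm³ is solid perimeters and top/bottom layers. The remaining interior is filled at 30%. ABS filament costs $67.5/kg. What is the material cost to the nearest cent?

Volume inside the shell = 228 − 42.1, so 185.9 cm³.
Deposited infill = 0.30 × 185.9, so 55.77 cm³.
Total printed volume: 42.1 + 55.77 → 97.87 cm³.
Mass: 97.87 × 1.05 → 102.7635 g.
Cost = 102.7635 g / 1000 × $67.5/kg = $6.94.

$6.94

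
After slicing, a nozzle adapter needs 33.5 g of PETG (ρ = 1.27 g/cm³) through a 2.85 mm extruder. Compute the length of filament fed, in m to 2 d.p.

Volume = 33.5 g / 1.27 g·cm⁻³ = 26.378 cm³ = 26378 mm³.
A = π r² = π × 1.425² = 6.3794 mm².
L = V/A = 26378/6.3794 = 4134.87 mm → 4.13 m.

4.13 m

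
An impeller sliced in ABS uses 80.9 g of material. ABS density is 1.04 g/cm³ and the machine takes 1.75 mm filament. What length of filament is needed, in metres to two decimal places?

32.34 m

Extruded volume: 80.9/1.04 = 77.7885 cm³ (77788.5 mm³).
Filament cross-section = π × (1.75/2)² = 2.4053 mm².
Length = 77788.5 / 2.4053 = 32340.46 mm = 32.34 m.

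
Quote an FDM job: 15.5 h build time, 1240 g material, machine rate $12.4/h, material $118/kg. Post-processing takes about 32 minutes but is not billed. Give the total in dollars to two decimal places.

Time charge = 12.4 × 15.5, so $192.20.
Material charge: 118 × 1240/1000 → $146.32.
Job cost: 192.20 + 146.32 = $338.52.

$338.52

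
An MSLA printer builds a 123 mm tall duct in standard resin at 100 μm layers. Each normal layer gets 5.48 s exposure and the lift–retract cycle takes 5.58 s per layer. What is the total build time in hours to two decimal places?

3.78 hours

Layer count = ceil(123 / 0.1) = 1230.
Cycle time = 5.48 + 5.58, so 11.06 s.
Build time: 1230 × 11.06 s = 13603.8 s, i.e. 3.78 hours.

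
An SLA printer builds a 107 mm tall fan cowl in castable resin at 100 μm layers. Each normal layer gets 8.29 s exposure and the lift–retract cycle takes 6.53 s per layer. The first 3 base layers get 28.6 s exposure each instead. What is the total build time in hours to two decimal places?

Number of layers: 107 / 0.1 → 1070 (rounded up).
Burn-in layers: 3 × (28.6 + 6.53) → 105.39 s.
Remaining layers = 1067 × (8.29 + 6.53) = 15812.94 s.
Sum: 105.39 + 15812.94 = 15918.33 s → 4.42 hours.

4.42 hours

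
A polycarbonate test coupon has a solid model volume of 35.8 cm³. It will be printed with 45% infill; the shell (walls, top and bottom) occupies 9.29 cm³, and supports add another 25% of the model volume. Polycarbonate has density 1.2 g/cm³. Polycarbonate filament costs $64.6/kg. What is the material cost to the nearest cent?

Volume inside the shell = 35.8 − 9.29, so 26.51 cm³.
Deposited infill = 0.45 × 26.51, so 11.9295 cm³.
Support = 0.25 × 35.8, so 8.95 cm³.
Total extruded = 9.29 + 11.9295 + 8.95, so 30.1695 cm³.
Mass: 30.1695 × 1.2 → 36.2034 g.
Cost = 36.2034 g / 1000 × $64.6/kg = $2.34.

$2.34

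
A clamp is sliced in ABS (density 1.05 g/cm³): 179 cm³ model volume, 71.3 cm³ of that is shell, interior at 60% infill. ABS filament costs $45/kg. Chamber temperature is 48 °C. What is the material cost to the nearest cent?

Interior volume: 179 − 71.3 → 107.7 cm³.
Infill volume: 0.60 × 107.7 → 64.62 cm³.
Total printed volume = 71.3 + 64.62 = 135.92 cm³.
Mass = 135.92 × 1.05 = 142.716 g.
Cost = 142.716 g / 1000 × $45/kg = $6.42.

$6.42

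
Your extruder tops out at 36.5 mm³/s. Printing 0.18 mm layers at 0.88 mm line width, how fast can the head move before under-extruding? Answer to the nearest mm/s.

Bead cross-section: 0.18 × 0.88 → 0.1584 mm².
v_max = Q/A = 36.5/0.1584 = 230.43 mm/s → 230 mm/s.

230 mm/s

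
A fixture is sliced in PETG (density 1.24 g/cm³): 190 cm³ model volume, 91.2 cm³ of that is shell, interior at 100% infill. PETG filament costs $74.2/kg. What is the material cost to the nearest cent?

$17.48

Interior volume: 190 − 91.2 → 98.8 cm³.
Deposited infill = 1.00 × 98.8, so 98.8 cm³.
Total extruded = 91.2 + 98.8 = 190 cm³.
Mass = 190 × 1.24, so 235.6 g.
Cost = 235.6 g / 1000 × $74.2/kg = $17.48.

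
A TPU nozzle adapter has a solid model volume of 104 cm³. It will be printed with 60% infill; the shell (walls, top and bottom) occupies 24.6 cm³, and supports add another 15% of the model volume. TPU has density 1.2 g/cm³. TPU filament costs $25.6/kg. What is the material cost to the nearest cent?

Interior volume = 104 − 24.6, so 79.4 cm³.
Deposited infill = 0.60 × 79.4, so 47.64 cm³.
Support = 0.15 × 104 = 15.6 cm³.
Total printed volume: 24.6 + 47.64 + 15.6 → 87.84 cm³.
Mass = 87.84 × 1.2 = 105.408 g.
At $25.6/kg: 105.408/1000 × 25.6 = $2.70.

$2.70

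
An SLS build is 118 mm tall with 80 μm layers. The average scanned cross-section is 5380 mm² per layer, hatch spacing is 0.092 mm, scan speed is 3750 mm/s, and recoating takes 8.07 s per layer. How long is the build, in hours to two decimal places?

9.70 hours

Number of layers: 118 / 0.08 → 1475 (rounded up).
Scan path per layer: 5380 / 0.092 → 58478.3 mm.
Per-layer scan time = 58478.3 / 3750, so 15.5942 s.
Time per layer = 15.5942 + 8.07 = 23.6642 s.
Build time = 1475 × 23.6642 = 34904.695 s = 9.70 hours.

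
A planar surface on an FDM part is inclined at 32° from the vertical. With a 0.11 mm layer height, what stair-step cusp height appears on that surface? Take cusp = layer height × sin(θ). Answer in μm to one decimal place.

sin(32°) = 0.5299, so cusp = 0.11 × 0.5299 = 0.058289 mm → 58.3 μm.

58.3 μm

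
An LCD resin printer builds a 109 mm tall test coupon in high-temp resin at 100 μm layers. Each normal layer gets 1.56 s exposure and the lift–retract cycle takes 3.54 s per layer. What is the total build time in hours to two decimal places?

1.54 hours

Layer count = ceil(109 / 0.1) = 1090.
Cycle time = 1.56 + 3.54 = 5.1 s.
Total = 1090 × 5.1 = 5559 s = 1.54 hours.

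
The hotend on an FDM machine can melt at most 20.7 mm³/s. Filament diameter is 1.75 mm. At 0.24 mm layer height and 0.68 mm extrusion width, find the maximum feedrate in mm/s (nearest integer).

Extrusion cross-section: 0.24 × 0.68 → 0.1632 mm².
Max speed = 20.7 / 0.1632 = 126.84 ≈ 127 mm/s.

127 mm/s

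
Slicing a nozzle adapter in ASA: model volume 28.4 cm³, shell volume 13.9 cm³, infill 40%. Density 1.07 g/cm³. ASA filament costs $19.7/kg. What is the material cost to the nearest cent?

$0.42

Interior volume: 28.4 − 13.9 → 14.5 cm³.
Infill deposited: 0.40 × 14.5 → 5.8 cm³.
Total printed volume = 13.9 + 5.8, so 19.7 cm³.
Mass = 19.7 × 1.07 = 21.079 g.
Cost = 21.079 g / 1000 × $19.7/kg = $0.42.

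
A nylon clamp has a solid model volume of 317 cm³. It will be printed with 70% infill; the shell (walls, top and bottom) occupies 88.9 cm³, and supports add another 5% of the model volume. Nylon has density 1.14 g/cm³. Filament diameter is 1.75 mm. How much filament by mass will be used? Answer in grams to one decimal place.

Infill region = 317 − 88.9 = 228.1 cm³.
Infill deposited = 0.70 × 228.1 = 159.67 cm³.
Support = 0.05 × 317, so 15.85 cm³.
Total printed volume = 88.9 + 159.67 + 15.85 = 264.42 cm³.
Mass = 264.42 × 1.14 = 301.4388 g.

301.4 g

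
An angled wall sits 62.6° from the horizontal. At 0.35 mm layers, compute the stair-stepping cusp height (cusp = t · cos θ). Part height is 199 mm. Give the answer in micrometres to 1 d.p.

161.1 μm

Cusp = layer height × cos(62.6°) = 0.35 × 0.4602 = 0.16107 mm = 161.1 μm.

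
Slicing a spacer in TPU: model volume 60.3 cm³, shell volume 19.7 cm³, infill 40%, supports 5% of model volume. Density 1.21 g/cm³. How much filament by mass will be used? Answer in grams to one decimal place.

47.1 g

Interior volume: 60.3 − 19.7 → 40.6 cm³.
Deposited infill = 0.40 × 40.6 = 16.24 cm³.
Support = 0.05 × 60.3 = 3.015 cm³.
Total printed volume: 19.7 + 16.24 + 3.015 → 38.955 cm³.
Mass = 38.955 × 1.21 = 47.13555 g.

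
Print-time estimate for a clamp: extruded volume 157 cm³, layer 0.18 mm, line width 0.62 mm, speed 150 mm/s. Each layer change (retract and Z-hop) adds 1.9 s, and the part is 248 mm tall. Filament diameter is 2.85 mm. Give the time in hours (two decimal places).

3.33 hours

Extrusion cross-section = 0.18 × 0.62 = 0.1116 mm².
Path length: 157000 mm³ / 0.1116 mm² → 1406810 mm.
Print-move time = 1406810 / 150, so 9378.7 s.
Layer count = ceil(248 / 0.18) = 1378.
Non-print overhead = 1378 × 1.9 = 2618.2 s.
Altogether 9378.7 + 2618.2 = 11996.9 s, i.e. 3.33 hours.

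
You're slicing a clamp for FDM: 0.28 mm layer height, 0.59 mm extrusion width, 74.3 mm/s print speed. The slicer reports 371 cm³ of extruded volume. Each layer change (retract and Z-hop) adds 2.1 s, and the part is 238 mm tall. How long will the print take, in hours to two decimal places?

8.89 hours

Bead cross-section = 0.28 × 0.59 = 0.1652 mm².
Toolpath length = 371 cm³ / 0.1652 mm² = 371000 / 0.1652 = 2245762.7 mm.
Time extruding = 2245762.7 / 74.3, so 30225.6 s.
Layer count = ceil(238 / 0.28) = 850.
Z-hop total = 850 × 2.1, so 1785 s.
Altogether 30225.6 + 1785 = 32010.6 s, i.e. 8.89 hours.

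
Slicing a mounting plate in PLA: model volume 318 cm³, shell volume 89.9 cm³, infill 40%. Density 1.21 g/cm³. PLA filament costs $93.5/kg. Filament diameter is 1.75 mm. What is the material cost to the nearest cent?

$20.49

Infill region = 318 − 89.9, so 228.1 cm³.
Deposited infill: 0.40 × 228.1 → 91.24 cm³.
Total printed volume = 89.9 + 91.24, so 181.14 cm³.
Mass = 181.14 × 1.21, so 219.1794 g.
Cost = 219.1794 g / 1000 × $93.5/kg = $20.49.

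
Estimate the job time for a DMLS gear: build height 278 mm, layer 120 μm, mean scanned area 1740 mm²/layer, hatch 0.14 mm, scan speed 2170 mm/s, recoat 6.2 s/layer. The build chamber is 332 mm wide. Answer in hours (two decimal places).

7.68 hours

Number of layers: 278 / 0.12 → 2317 (rounded up).
Per-layer scan distance = 1740 / 0.14 = 12428.6 mm.
Per-layer scan time = 12428.6 / 2170, so 5.7275 s.
Layer cycle = 5.7275 + 6.2, so 11.9275 s.
Total: 2317 × 11.9275 s = 27636.0175 s → 7.68 hours.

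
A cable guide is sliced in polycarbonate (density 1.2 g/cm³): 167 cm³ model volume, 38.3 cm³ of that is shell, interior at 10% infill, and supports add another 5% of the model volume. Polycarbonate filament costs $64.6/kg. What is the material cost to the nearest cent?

$4.61

Interior volume = 167 − 38.3, so 128.7 cm³.
Infill volume: 0.10 × 128.7 → 12.87 cm³.
Support = 0.05 × 167 = 8.35 cm³.
Deposited volume = 38.3 + 12.87 + 8.35 = 59.52 cm³.
Mass = 59.52 × 1.2 = 71.424 g.
At $64.6/kg: 71.424/1000 × 64.6 = $4.61.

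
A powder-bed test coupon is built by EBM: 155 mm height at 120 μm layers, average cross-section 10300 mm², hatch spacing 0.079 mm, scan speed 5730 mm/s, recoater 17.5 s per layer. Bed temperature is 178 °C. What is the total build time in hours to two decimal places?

Layer count = ceil(155 / 0.12) = 1292.
Per-layer scan distance = 10300 / 0.079, so 130379.7 mm.
Per-layer scan time: 130379.7 / 5730 → 22.7539 s.
Time per layer: 22.7539 + 17.5 → 40.2539 s.
Total: 1292 × 40.2539 s = 52008.0388 s → 14.45 hours.

14.45 hours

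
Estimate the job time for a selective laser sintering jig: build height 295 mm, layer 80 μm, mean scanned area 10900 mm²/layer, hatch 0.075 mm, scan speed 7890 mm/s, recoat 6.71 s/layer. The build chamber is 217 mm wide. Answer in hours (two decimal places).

25.74 hours

Layer count = ceil(295 / 0.08) = 3688.
Per-layer scan distance: 10900 / 0.075 → 145333.3 mm.
Laser time per layer: 145333.3 / 7890 → 18.4199 s.
Time per layer = 18.4199 + 6.71, so 25.1299 s.
Build time = 3688 × 25.1299 = 92679.0712 s = 25.74 hours.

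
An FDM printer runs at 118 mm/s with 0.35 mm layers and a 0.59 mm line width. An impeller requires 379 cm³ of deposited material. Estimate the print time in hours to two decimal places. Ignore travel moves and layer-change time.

4.32 hours

Bead cross-section = 0.35 × 0.59 = 0.2065 mm².
Toolpath length = 379 cm³ / 0.2065 mm² = 379000 / 0.2065 = 1835351.1 mm.
Time extruding = 1835351.1 / 118 = 15553.8 s.
In the requested units: 15553.8 s = 4.32 hours.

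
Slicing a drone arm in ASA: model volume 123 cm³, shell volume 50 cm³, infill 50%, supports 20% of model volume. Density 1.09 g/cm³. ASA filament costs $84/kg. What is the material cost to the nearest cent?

$10.17

Volume inside the shell = 123 − 50, so 73 cm³.
Infill volume = 0.50 × 73, so 36.5 cm³.
Support = 0.20 × 123, so 24.6 cm³.
Total printed volume: 50 + 36.5 + 24.6 → 111.1 cm³.
Mass = 111.1 × 1.09 = 121.099 g.
Cost = 121.099 g / 1000 × $84/kg = $10.17.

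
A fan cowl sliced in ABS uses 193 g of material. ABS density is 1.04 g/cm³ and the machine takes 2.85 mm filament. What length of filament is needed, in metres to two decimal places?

Extruded volume: 193/1.04 = 185.5769 cm³ (185576.9 mm³).
A = π r² = π × 1.425² = 6.3794 mm².
L = V/A = 185576.9/6.3794 = 29090.02 mm → 29.09 m.

29.09 m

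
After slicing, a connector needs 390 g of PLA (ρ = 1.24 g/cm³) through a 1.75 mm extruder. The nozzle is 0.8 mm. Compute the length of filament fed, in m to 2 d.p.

Extruded volume: 390/1.24 = 314.5161 cm³ (314516.1 mm³).
A = π r² = π × 0.875² = 2.4053 mm².
Length = 314516.1 / 2.4053 = 130759.61 mm = 130.76 m.

130.76 m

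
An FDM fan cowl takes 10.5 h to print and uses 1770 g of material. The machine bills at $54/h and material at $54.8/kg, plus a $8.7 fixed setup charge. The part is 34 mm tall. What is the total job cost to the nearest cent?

$672.70

Machine cost = 54 × 10.5, so $567.00.
Material cost: 54.8 × 1770/1000 → $96.996.
Adding setup: 567.00 + 96.996 + 8.7 → 672.696 ≈ $672.70.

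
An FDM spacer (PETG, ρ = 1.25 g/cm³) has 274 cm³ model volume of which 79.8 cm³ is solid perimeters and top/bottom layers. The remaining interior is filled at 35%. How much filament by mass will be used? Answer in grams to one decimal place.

184.7 g

Infill region = 274 − 79.8 = 194.2 cm³.
Infill volume: 0.35 × 194.2 → 67.97 cm³.
Total printed volume: 79.8 + 67.97 → 147.77 cm³.
Mass = 147.77 × 1.25, so 184.7125 g.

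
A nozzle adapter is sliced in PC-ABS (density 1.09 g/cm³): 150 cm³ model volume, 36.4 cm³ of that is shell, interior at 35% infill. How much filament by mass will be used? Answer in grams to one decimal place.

83.0 g

Interior volume = 150 − 36.4, so 113.6 cm³.
Deposited infill = 0.35 × 113.6, so 39.76 cm³.
Total printed volume = 36.4 + 39.76, so 76.16 cm³.
Mass: 76.16 × 1.09 → 83.0144 g.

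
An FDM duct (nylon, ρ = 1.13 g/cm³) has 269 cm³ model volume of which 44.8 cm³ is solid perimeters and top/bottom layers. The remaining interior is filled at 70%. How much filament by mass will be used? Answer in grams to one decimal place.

Interior volume = 269 − 44.8, so 224.2 cm³.
Infill volume: 0.70 × 224.2 → 156.94 cm³.
Total extruded = 44.8 + 156.94, so 201.74 cm³.
Mass = 201.74 × 1.13 = 227.9662 g.

228.0 g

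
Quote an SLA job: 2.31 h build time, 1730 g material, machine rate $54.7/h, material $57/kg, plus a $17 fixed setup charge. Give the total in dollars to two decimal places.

Machine cost = 54.7 × 2.31, so $126.357.
Material cost: 57 × 1730/1000 → $98.61.
Total = 126.357 + 98.61 + 17 = 241.967 ≈ $241.97.

$241.97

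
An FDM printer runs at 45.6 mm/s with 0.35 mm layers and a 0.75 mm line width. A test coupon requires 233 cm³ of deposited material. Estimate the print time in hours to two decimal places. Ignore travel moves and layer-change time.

Line area = 0.35 × 0.75, so 0.2625 mm².
Total extruded path = 233000/0.2625 = 887619 mm.
Print-move time = 887619 / 45.6, so 19465.3 s.
Converting: 19465.3 s = 5.41 hours.

5.41 hours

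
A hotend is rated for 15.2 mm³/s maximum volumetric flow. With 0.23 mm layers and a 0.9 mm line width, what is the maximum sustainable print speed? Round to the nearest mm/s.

73 mm/s

Extrusion cross-section: 0.23 × 0.9 → 0.207 mm².
Max speed = 15.2 / 0.207 = 73.43 ≈ 73 mm/s.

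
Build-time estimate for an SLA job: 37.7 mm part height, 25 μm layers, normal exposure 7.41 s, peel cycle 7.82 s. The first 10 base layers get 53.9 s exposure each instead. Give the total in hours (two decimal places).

Layers = ⌈37.7/0.025⌉ = 1508.
Base layers = 10 × (53.9 + 7.82), so 617.2 s.
Normal layers = 1498 × (7.41 + 7.82) = 22814.54 s.
Sum: 617.2 + 22814.54 = 23431.74 s → 6.51 hours.

6.51 hours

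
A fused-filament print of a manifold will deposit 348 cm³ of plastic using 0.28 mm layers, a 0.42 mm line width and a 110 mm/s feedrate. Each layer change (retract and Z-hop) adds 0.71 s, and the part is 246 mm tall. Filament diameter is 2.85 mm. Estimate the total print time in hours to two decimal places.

Bead cross-section = 0.28 × 0.42, so 0.1176 mm².
Path length: 348000 mm³ / 0.1176 mm² → 2959183.7 mm.
Print-move time = 2959183.7 / 110 = 26901.7 s.
Number of layers: 246 / 0.28 → 879 (rounded up).
Z-hop total = 879 × 0.71, so 624.09 s.
Altogether 26901.7 + 624.09 = 27525.79 s, i.e. 7.65 hours.

7.65 hours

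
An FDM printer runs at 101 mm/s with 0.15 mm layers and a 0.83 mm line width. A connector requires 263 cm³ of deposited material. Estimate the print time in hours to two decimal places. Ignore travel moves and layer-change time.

5.81 hours

Line area = 0.15 × 0.83, so 0.1245 mm².
Path length: 263000 mm³ / 0.1245 mm² → 2112449.8 mm.
Print-move time = 2112449.8 / 101 = 20915.3 s.
Converting: 20915.3 s = 5.81 hours.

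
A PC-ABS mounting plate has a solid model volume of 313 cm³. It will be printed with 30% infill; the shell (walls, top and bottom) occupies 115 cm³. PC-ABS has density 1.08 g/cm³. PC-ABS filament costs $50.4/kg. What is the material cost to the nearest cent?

$9.49

Volume inside the shell = 313 − 115 = 198 cm³.
Infill volume = 0.30 × 198, so 59.4 cm³.
Total printed volume: 115 + 59.4 → 174.4 cm³.
Mass: 174.4 × 1.08 → 188.352 g.
Cost = 188.352 g / 1000 × $50.4/kg = $9.49.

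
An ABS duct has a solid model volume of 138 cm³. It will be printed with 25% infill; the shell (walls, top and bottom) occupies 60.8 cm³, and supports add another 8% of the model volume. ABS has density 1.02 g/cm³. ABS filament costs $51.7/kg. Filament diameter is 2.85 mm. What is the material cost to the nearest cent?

$4.81

Volume inside the shell = 138 − 60.8, so 77.2 cm³.
Infill volume: 0.25 × 77.2 → 19.3 cm³.
Support = 0.08 × 138, so 11.04 cm³.
Total extruded: 60.8 + 19.3 + 11.04 → 91.14 cm³.
Mass = 91.14 × 1.02, so 92.9628 g.
Cost = 92.9628 g / 1000 × $51.7/kg = $4.81.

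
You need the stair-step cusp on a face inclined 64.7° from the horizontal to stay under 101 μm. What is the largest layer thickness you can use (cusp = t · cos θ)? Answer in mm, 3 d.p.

cos(64.7°) = 0.4274; t_max = 0.101/0.4274 = 0.236 mm.

0.236 mm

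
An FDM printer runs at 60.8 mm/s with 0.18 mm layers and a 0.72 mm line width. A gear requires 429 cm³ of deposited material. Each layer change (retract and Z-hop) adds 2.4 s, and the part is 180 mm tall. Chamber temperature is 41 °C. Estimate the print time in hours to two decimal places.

15.79 hours

Bead cross-section = 0.18 × 0.72, so 0.1296 mm².
Path length: 429000 mm³ / 0.1296 mm² → 3310185.2 mm.
Extrusion time: 3310185.2 / 60.8 → 54443.8 s.
Number of layers: 180 / 0.18 → 1000 (rounded up).
Non-print overhead = 1000 × 2.4, so 2400 s.
Total = 54443.8 + 2400 = 56843.8 s = 15.79 hours.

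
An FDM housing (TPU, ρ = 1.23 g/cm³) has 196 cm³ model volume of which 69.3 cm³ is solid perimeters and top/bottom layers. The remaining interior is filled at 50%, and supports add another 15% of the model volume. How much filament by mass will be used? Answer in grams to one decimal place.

Volume inside the shell = 196 − 69.3 = 126.7 cm³.
Infill deposited = 0.50 × 126.7 = 63.35 cm³.
Support: 0.15 × 196 → 29.4 cm³.
Deposited volume: 69.3 + 63.35 + 29.4 → 162.05 cm³.
Mass = 162.05 × 1.23, so 199.3215 g.

199.3 g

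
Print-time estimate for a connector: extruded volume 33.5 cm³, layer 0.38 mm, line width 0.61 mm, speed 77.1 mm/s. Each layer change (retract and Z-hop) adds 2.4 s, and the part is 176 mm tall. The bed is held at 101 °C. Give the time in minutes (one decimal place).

Extrusion cross-section = 0.38 × 0.61 = 0.2318 mm².
Path length: 33500 mm³ / 0.2318 mm² → 144521.1 mm.
Print-move time = 144521.1 / 77.1 = 1874.5 s.
Layers = ⌈176/0.38⌉ = 464.
Non-print overhead: 464 × 2.4 → 1113.6 s.
Total = 1874.5 + 1113.6 = 2988.1 s = 49.8 minutes.

49.8 minutes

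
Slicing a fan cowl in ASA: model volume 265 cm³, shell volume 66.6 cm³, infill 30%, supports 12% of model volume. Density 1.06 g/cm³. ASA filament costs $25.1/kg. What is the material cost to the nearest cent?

Interior volume: 265 − 66.6 → 198.4 cm³.
Deposited infill = 0.30 × 198.4 = 59.52 cm³.
Support: 0.12 × 265 → 31.8 cm³.
Total extruded = 66.6 + 59.52 + 31.8, so 157.92 cm³.
Mass = 157.92 × 1.06 = 167.3952 g.
At $25.1/kg: 167.3952/1000 × 25.1 = $4.20.

$4.20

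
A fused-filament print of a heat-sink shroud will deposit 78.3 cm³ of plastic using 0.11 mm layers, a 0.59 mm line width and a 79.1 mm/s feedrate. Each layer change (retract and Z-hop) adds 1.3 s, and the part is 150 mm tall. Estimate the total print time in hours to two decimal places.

4.73 hours

Extrusion cross-section: 0.11 × 0.59 → 0.0649 mm².
Path length: 78300 mm³ / 0.0649 mm² → 1206471.5 mm.
Print-move time = 1206471.5 / 79.1 = 15252.5 s.
Number of layers: 150 / 0.11 → 1364 (rounded up).
Z-hop total = 1364 × 1.3 = 1773.2 s.
Altogether 15252.5 + 1773.2 = 17025.7 s, i.e. 4.73 hours.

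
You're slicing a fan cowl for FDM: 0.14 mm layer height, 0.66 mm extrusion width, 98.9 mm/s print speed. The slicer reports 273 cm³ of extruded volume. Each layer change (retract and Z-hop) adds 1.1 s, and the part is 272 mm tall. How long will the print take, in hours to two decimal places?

Extrusion cross-section = 0.14 × 0.66 = 0.0924 mm².
Total extruded path = 273000/0.0924 = 2954545.5 mm.
Print-move time = 2954545.5 / 98.9 = 29874.1 s.
Layer count = ceil(272 / 0.14) = 1943.
Non-print overhead = 1943 × 1.1, so 2137.3 s.
Altogether 29874.1 + 2137.3 = 32011.4 s, i.e. 8.89 hours.

8.89 hours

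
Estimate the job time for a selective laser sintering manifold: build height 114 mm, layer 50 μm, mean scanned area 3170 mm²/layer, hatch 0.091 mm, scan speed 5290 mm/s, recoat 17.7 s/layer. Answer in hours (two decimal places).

Layer count = ceil(114 / 0.05) = 2280.
Scan path per layer: 3170 / 0.091 → 34835.2 mm.
Per-layer scan time = 34835.2 / 5290, so 6.5851 s.
Per-layer time = 6.5851 + 17.7 = 24.2851 s.
Total: 2280 × 24.2851 s = 55370.028 s → 15.38 hours.

15.38 hours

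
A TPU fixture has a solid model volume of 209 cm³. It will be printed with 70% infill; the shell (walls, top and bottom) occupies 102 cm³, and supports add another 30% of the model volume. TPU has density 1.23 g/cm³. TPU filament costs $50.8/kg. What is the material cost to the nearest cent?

$14.97

Infill region: 209 − 102 → 107 cm³.
Infill deposited = 0.70 × 107, so 74.9 cm³.
Support: 0.30 × 209 → 62.7 cm³.
Total printed volume = 102 + 74.9 + 62.7, so 239.6 cm³.
Mass = 239.6 × 1.23, so 294.708 g.
At $50.8/kg: 294.708/1000 × 50.8 = $14.97.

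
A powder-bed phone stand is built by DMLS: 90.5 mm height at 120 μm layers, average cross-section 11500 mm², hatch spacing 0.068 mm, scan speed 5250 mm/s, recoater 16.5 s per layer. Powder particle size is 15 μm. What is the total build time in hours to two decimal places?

Number of layers: 90.5 / 0.12 → 755 (rounded up).
Hatch length per layer = 11500 / 0.068, so 169117.6 mm.
Scan time per layer: 169117.6 / 5250 → 32.2129 s.
Per-layer time = 32.2129 + 16.5 = 48.7129 s.
Build time = 755 × 48.7129 = 36778.2395 s = 10.22 hours.

10.22 hours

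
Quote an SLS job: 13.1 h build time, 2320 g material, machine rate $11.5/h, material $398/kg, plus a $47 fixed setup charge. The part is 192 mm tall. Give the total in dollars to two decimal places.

Time charge = 11.5 × 13.1 = $150.65.
Feedstock cost = 398 × 2320/1000 = $923.36.
Total = 150.65 + 923.36 + 47 = $1121.01.

$1121.01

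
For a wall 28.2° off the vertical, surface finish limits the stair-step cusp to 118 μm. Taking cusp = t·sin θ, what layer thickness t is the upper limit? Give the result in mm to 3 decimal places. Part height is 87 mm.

Layer height = cusp / sin(28.2°) = 0.118 / 0.4726 = 0.250 mm.

0.250 mm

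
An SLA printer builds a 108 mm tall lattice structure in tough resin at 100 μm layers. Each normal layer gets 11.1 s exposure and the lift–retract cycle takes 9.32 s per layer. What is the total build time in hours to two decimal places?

6.13 hours

Layer count = ceil(108 / 0.1) = 1080.
Cycle time = 11.1 + 9.32 = 20.42 s.
Total = 1080 × 20.42 = 22053.6 s = 6.13 hours.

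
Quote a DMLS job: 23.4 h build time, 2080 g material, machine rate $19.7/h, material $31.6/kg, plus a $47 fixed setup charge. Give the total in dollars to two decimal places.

$573.71

Machine cost: 19.7 × 23.4 → $460.98.
Feedstock cost = 31.6 × 2080/1000 = $65.728.
Total = 460.98 + 65.728 + 47 = 573.708 ≈ $573.71.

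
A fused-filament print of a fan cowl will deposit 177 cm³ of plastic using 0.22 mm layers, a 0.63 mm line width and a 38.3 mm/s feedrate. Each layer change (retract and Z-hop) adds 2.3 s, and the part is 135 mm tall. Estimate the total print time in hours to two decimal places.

Extrusion cross-section = 0.22 × 0.63, so 0.1386 mm².
Path length: 177000 mm³ / 0.1386 mm² → 1277056.3 mm.
Print-move time = 1277056.3 / 38.3, so 33343.5 s.
Layer count = ceil(135 / 0.22) = 614.
Z-hop total: 614 × 2.3 → 1412.2 s.
Total = 33343.5 + 1412.2 = 34755.7 s = 9.65 hours.

9.65 hours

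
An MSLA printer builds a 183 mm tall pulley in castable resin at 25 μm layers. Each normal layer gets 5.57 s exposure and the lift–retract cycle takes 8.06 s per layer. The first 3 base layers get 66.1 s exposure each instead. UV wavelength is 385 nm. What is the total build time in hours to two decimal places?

27.76 hours

Number of layers: 183 / 0.025 → 7320 (rounded up).
Bottom layers = 3 × (66.1 + 8.06) = 222.48 s.
Regular layers = 7317 × (5.57 + 8.06) = 99730.71 s.
Total = 222.48 + 99730.71 = 99953.19 s = 27.76 hours.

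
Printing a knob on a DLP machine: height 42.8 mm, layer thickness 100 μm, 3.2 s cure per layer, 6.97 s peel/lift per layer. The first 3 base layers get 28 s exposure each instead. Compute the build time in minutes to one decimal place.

73.8 minutes

Number of layers: 42.8 / 0.1 → 428 (rounded up).
Bottom layers: 3 × (28 + 6.97) → 104.91 s.
Remaining layers = 425 × (3.2 + 6.97), so 4322.25 s.
Sum: 104.91 + 4322.25 = 4427.16 s → 73.8 minutes.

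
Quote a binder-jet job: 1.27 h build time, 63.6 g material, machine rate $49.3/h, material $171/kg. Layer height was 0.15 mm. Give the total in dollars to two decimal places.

Machine cost = 49.3 × 1.27 = $62.611.
Material cost: 171 × 63.6/1000 → $10.8756.
Total = 62.611 + 10.8756 = 73.4866 ≈ $73.49.

$73.49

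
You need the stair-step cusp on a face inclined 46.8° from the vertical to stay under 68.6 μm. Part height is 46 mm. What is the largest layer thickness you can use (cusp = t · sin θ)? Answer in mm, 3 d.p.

t = h_c / sin θ = 0.0686 / 0.7290 = 0.094 mm.

0.094 mm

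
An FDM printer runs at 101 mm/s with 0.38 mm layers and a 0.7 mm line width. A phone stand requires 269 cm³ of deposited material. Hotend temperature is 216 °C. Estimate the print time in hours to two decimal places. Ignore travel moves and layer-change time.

Line area = 0.38 × 0.7 = 0.266 mm².
Path length: 269000 mm³ / 0.266 mm² → 1011278.2 mm.
Extrusion time: 1011278.2 / 101 → 10012.7 s.
In the requested units: 10012.7 s = 2.78 hours.

2.78 hours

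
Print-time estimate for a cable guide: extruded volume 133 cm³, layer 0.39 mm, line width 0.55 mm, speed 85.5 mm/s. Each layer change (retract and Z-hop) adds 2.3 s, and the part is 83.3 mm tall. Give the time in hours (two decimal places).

Line area: 0.39 × 0.55 → 0.2145 mm².
Toolpath length = 133 cm³ / 0.2145 mm² = 133000 / 0.2145 = 620046.6 mm.
Print-move time = 620046.6 / 85.5 = 7252 s.
Layer count = ceil(83.3 / 0.39) = 214.
Non-print overhead: 214 × 2.3 → 492.2 s.
Total = 7252 + 492.2 = 7744.2 s = 2.15 hours.

2.15 hours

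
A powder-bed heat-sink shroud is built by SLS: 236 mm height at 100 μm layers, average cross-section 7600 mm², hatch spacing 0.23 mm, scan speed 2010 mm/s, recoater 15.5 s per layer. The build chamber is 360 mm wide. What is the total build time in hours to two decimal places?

Number of layers: 236 / 0.1 → 2360 (rounded up).
Scan path per layer: 7600 / 0.23 → 33043.5 mm.
Laser time per layer = 33043.5 / 2010, so 16.4396 s.
Layer cycle = 16.4396 + 15.5 = 31.9396 s.
2360 layers × 31.9396 s/layer = 75377.456 s, i.e. 20.94 hours.

20.94 hours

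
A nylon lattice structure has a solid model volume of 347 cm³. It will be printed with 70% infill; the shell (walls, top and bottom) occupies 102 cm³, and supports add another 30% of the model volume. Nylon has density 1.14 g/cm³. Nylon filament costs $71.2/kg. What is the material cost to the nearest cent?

Interior volume = 347 − 102 = 245 cm³.
Infill deposited = 0.70 × 245, so 171.5 cm³.
Support: 0.30 × 347 → 104.1 cm³.
Deposited volume = 102 + 171.5 + 104.1, so 377.6 cm³.
Mass: 377.6 × 1.14 → 430.464 g.
Cost = 430.464 g / 1000 × $71.2/kg = $30.65.

$30.65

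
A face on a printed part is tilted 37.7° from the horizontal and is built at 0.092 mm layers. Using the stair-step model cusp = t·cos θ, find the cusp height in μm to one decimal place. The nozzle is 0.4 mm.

cos(37.7°) = 0.7912, so cusp = 0.092 × 0.7912 = 0.07279 mm → 72.8 μm.

72.8 μm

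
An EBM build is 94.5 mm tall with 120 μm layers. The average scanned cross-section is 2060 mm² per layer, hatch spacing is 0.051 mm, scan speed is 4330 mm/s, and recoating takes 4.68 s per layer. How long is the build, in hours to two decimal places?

Layer count = ceil(94.5 / 0.12) = 788.
Per-layer scan distance = 2060 / 0.051, so 40392.2 mm.
Scan time per layer = 40392.2 / 4330 = 9.3285 s.
Layer cycle = 9.3285 + 4.68 = 14.0085 s.
788 layers × 14.0085 s/layer = 11038.698 s, i.e. 3.07 hours.

3.07 hours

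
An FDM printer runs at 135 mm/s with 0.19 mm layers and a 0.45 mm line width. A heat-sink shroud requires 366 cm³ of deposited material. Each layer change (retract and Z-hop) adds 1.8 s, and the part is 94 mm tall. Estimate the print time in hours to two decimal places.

9.06 hours

Extrusion cross-section: 0.19 × 0.45 → 0.0855 mm².
Path length: 366000 mm³ / 0.0855 mm² → 4280701.8 mm.
Print-move time = 4280701.8 / 135, so 31708.9 s.
Number of layers: 94 / 0.19 → 495 (rounded up).
Non-print overhead: 495 × 1.8 → 891 s.
Altogether 31708.9 + 891 = 32599.9 s, i.e. 9.06 hours.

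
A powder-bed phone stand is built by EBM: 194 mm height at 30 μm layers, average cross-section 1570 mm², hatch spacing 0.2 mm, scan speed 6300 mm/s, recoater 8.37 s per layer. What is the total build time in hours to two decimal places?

17.27 hours

Number of layers: 194 / 0.03 → 6467 (rounded up).
Per-layer scan distance = 1570 / 0.2, so 7850 mm.
Per-layer scan time = 7850 / 6300 = 1.246 s.
Time per layer = 1.246 + 8.37 = 9.616 s.
Total: 6467 × 9.616 s = 62186.672 s → 17.27 hours.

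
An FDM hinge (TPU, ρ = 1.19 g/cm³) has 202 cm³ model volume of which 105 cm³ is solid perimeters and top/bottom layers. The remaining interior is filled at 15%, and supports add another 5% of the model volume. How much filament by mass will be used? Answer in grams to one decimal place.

154.3 g

Volume inside the shell: 202 − 105 → 97 cm³.
Deposited infill = 0.15 × 97 = 14.55 cm³.
Support = 0.05 × 202, so 10.1 cm³.
Total extruded = 105 + 14.55 + 10.1 = 129.65 cm³.
Mass = 129.65 × 1.19, so 154.2835 g.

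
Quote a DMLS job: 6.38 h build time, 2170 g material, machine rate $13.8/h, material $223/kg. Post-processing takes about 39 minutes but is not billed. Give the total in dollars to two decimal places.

$571.95

Machine-time cost: 13.8 × 6.38 → $88.044.
Material charge = 223 × 2170/1000, so $483.91.
Total = 88.044 + 483.91 = 571.954 ≈ $571.95.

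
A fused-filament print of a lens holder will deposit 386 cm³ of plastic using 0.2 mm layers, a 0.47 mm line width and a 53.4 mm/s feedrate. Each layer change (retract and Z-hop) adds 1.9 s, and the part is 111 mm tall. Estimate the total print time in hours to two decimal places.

21.65 hours

Bead cross-section = 0.2 × 0.47, so 0.094 mm².
Total extruded path = 386000/0.094 = 4106383 mm.
Extrusion time = 4106383 / 53.4 = 76898.6 s.
Layers = ⌈111/0.2⌉ = 555.
Layer-change overhead: 555 × 1.9 → 1054.5 s.
Altogether 76898.6 + 1054.5 = 77953.1 s, i.e. 21.65 hours.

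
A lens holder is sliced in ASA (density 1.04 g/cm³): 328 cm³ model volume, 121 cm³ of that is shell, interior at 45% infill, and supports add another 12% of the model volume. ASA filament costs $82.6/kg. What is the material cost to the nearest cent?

Infill region = 328 − 121 = 207 cm³.
Infill deposited = 0.45 × 207 = 93.15 cm³.
Support = 0.12 × 328 = 39.36 cm³.
Deposited volume = 121 + 93.15 + 39.36 = 253.51 cm³.
Mass = 253.51 × 1.04 = 263.6504 g.
Cost = 263.6504 g / 1000 × $82.6/kg = $21.78.

$21.78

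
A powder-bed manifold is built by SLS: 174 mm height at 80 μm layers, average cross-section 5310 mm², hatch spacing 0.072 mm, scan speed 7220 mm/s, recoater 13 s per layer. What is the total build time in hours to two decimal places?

14.03 hours

Number of layers: 174 / 0.08 → 2175 (rounded up).
Scan path per layer = 5310 / 0.072 = 73750 mm.
Per-layer scan time = 73750 / 7220, so 10.2147 s.
Per-layer time = 10.2147 + 13 = 23.2147 s.
Build time = 2175 × 23.2147 = 50491.9725 s = 14.03 hours.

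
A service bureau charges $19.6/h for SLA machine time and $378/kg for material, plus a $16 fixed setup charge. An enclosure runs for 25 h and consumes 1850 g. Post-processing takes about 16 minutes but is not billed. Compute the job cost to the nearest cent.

Machine cost = 19.6 × 25, so $490.00.
Material charge = 378 × 1850/1000, so $699.30.
Adding setup: 490.00 + 699.30 + 16 → $1205.30.

$1205.30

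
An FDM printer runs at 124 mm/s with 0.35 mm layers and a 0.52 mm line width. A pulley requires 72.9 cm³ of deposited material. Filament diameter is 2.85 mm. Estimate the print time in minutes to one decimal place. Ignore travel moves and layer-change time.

53.8 minutes

Line area = 0.35 × 0.52 = 0.182 mm².
Path length: 72900 mm³ / 0.182 mm² → 400549.5 mm.
Print-move time = 400549.5 / 124 = 3230.2 s.
Converting: 3230.2 s = 53.8 minutes.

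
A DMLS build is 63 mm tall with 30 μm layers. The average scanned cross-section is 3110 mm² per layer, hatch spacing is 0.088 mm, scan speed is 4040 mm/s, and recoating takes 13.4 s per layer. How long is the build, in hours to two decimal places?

12.92 hours

Number of layers: 63 / 0.03 → 2100 (rounded up).
Hatch length per layer = 3110 / 0.088 = 35340.9 mm.
Laser time per layer = 35340.9 / 4040, so 8.7477 s.
Time per layer = 8.7477 + 13.4, so 22.1477 s.
Build time = 2100 × 22.1477 = 46510.17 s = 12.92 hours.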